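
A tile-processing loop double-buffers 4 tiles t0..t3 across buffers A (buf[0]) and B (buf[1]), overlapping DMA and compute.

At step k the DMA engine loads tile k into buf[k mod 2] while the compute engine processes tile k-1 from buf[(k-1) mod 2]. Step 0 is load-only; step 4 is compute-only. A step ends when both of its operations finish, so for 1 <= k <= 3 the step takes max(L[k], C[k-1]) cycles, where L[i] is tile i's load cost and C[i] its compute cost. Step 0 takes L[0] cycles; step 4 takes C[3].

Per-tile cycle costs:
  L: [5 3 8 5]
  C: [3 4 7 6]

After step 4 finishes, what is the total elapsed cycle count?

end_cycle[4] = 29

k=0 load=t0/5c comp=- wait=5 total=5
k=1 load=t1/3c comp=t0/3c wait=3 total=8
k=2 load=t2/8c comp=t1/4c wait=8 total=16
k=3 load=t3/5c comp=t2/7c wait=7 total=23
k=4 load=- comp=t3/6c wait=6 total=29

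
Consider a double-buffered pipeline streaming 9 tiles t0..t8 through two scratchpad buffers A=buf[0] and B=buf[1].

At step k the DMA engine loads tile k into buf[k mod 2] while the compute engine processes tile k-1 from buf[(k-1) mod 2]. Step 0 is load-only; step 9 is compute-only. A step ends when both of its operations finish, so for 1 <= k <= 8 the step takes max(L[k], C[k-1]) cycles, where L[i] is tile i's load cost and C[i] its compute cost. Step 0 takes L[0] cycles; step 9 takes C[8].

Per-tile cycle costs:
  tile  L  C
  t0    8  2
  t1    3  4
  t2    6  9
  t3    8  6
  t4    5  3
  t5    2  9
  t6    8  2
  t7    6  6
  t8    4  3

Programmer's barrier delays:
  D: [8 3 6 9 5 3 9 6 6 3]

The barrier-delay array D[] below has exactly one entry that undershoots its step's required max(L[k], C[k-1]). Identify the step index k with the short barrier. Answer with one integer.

hazard at step 4

k=0 barrier L[0]=8→8c, D[0]=8 ok
k=1 barrier max(L[1]=3,C[0]=2)→3c, D[1]=3 ok
k=2 barrier max(L[2]=6,C[1]=4)→6c, D[2]=6 ok
k=3 barrier max(L[3]=8,C[2]=9)→9c, D[3]=9 ok
k=4 barrier max(L[4]=5,C[3]=6)→6c, D[4]=5 SHORT
k=5 barrier max(L[5]=2,C[4]=3)→3c, D[5]=3 ok
k=6 barrier max(L[6]=8,C[5]=9)→9c, D[6]=9 ok
k=7 barrier max(L[7]=6,C[6]=2)→6c, D[7]=6 ok
k=8 barrier max(L[8]=4,C[7]=6)→6c, D[8]=6 ok
k=9 barrier C[8]=3→3c, D[9]=3 ok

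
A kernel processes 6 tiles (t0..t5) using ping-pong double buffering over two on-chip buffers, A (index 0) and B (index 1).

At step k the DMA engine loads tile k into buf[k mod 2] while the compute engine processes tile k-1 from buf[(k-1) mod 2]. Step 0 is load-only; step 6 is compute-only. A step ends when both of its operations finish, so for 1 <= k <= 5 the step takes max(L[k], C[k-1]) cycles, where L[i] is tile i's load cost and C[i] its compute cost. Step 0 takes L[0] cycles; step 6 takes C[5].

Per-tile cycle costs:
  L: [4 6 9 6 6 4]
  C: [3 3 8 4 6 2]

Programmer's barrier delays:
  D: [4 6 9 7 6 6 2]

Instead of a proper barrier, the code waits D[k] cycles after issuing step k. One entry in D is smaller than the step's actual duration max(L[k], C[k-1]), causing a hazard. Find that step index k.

[0] required=L[0]=4=4 vs D=4 ok
[1] required=max(L[1]=6,C[0]=3)=6 vs D=6 ok
[2] required=max(L[2]=9,C[1]=3)=9 vs D=9 ok
[3] required=max(L[3]=6,C[2]=8)=8 vs D=7 SHORT
[4] required=max(L[4]=6,C[3]=4)=6 vs D=6 ok
[5] required=max(L[5]=4,C[4]=6)=6 vs D=6 ok
[6] required=C[5]=2=2 vs D=2 ok

hazard at step 3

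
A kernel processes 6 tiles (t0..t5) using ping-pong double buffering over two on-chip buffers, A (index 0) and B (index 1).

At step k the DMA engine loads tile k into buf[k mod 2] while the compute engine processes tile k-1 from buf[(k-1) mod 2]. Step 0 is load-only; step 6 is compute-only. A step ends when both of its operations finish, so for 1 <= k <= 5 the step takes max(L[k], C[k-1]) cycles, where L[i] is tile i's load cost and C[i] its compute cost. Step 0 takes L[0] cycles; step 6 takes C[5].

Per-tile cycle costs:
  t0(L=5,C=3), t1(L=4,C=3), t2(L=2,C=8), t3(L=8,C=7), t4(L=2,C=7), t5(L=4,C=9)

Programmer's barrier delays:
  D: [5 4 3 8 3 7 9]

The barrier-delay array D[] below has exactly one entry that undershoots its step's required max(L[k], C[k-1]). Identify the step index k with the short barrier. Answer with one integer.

hazard at step 4

k=0 barrier L[0]=5→5c, D[0]=5 ok
k=1 barrier max(L[1]=4,C[0]=3)→4c, D[1]=4 ok
k=2 barrier max(L[2]=2,C[1]=3)→3c, D[2]=3 ok
k=3 barrier max(L[3]=8,C[2]=8)→8c, D[3]=8 ok
k=4 barrier max(L[4]=2,C[3]=7)→7c, D[4]=3 SHORT
k=5 barrier max(L[5]=4,C[4]=7)→7c, D[5]=7 ok
k=6 barrier C[5]=9→9c, D[6]=9 ok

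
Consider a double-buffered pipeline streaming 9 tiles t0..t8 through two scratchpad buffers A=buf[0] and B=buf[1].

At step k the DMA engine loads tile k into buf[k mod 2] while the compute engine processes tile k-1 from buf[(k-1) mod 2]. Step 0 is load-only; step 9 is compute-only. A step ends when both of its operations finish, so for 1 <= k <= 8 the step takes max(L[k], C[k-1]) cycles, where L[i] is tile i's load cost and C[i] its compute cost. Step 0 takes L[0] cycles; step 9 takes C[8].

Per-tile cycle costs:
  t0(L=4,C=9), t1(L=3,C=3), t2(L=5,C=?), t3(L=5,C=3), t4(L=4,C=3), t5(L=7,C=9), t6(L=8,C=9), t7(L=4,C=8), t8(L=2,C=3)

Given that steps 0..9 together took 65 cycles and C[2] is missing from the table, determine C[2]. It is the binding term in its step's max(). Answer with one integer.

step 0: dur = L[0]=4 = 4
step 1: dur = max(L[1]=3, C[0]=9) = 9
step 2: dur = max(L[2]=5, C[1]=3) = 5
step 3: dur = max(L[3]=5, C[2]=?) = C[2]  (unknown; binding)
step 4: dur = max(L[4]=4, C[3]=3) = 4
step 5: dur = max(L[5]=7, C[4]=3) = 7
step 6: dur = max(L[6]=8, C[5]=9) = 9
step 7: dur = max(L[7]=4, C[6]=9) = 9
step 8: dur = max(L[8]=2, C[7]=8) = 8
step 9: dur = C[8]=3 = 3
sum of known step durations = 58
dur[3] = total - known = 65 - 58 = 7
C[2] is the binding max in step 3, so C[2] = dur[3] = 7

C[2] = 7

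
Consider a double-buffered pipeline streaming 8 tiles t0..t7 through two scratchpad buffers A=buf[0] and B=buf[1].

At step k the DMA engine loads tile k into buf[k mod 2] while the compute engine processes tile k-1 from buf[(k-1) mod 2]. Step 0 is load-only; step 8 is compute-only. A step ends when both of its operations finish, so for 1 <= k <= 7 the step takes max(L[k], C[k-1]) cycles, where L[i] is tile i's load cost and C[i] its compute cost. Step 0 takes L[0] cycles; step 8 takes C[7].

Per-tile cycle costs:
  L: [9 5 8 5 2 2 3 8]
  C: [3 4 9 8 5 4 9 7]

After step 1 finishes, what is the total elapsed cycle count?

end_cycle[1] = 14

step 0: L[0]=9 → dur=9, Σ=9 | A=load:t0 B=idle [load-only]
step 1: L[1]=5 C[0]=3 → dur=5, Σ=14 | A=compute:t0 B=load:t1 [load-bound]
step 2: L[2]=8 C[1]=4 → dur=8, Σ=22 | A=load:t2 B=compute:t1 [load-bound]
step 3: L[3]=5 C[2]=9 → dur=9, Σ=31 | A=compute:t2 B=load:t3 [compute-bound]
step 4: L[4]=2 C[3]=8 → dur=8, Σ=39 | A=load:t4 B=compute:t3 [compute-bound]
step 5: L[5]=2 C[4]=5 → dur=5, Σ=44 | A=compute:t4 B=load:t5 [compute-bound]
step 6: L[6]=3 C[5]=4 → dur=4, Σ=48 | A=load:t6 B=compute:t5 [compute-bound]
step 7: L[7]=8 C[6]=9 → dur=9, Σ=57 | A=compute:t6 B=load:t7 [compute-bound]
step 8: C[7]=7 → dur=7, Σ=64 | A=idle B=compute:t7 [compute-only]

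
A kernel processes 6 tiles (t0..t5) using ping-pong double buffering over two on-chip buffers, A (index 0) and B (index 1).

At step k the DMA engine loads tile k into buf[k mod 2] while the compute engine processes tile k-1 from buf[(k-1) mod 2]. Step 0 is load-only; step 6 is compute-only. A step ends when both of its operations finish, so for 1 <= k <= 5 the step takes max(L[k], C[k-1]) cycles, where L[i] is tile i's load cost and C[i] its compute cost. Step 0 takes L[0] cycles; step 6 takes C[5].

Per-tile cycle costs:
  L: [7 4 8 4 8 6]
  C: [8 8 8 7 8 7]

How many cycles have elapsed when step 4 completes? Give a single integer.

end_cycle[4] = 39

  0. 7=7c; end=7; A:t0 B:-
  1. max(4,8)=8c; end=15; A:t0 B:t1
  2. max(8,8)=8c; end=23; A:t2 B:t1
  3. max(4,8)=8c; end=31; A:t2 B:t3
  4. max(8,7)=8c; end=39; A:t4 B:t3
  5. max(6,8)=8c; end=47; A:t4 B:t5
  6. 7=7c; end=54; A:t4 B:t5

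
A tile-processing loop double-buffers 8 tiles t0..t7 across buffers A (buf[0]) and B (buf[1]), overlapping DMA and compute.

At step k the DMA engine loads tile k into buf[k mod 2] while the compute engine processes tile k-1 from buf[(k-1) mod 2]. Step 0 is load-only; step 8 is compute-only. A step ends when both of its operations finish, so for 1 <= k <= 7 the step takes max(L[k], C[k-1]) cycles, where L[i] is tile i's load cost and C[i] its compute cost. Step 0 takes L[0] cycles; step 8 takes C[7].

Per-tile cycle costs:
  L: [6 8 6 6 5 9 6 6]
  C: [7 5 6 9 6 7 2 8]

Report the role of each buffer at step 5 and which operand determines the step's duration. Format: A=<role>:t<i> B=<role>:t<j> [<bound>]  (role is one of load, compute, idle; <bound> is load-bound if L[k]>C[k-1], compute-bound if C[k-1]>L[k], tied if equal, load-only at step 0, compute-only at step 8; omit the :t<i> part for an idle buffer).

k=0 load=t0/6c comp=- wait=6 total=6
k=1 load=t1/8c comp=t0/7c wait=8 total=14
k=2 load=t2/6c comp=t1/5c wait=6 total=20
k=3 load=t3/6c comp=t2/6c wait=6 total=26
k=4 load=t4/5c comp=t3/9c wait=9 total=35
k=5 load=t5/9c comp=t4/6c wait=9 total=44
k=6 load=t6/6c comp=t5/7c wait=7 total=51
k=7 load=t7/6c comp=t6/2c wait=6 total=57
k=8 load=- comp=t7/8c wait=8 total=65

step 5: A=compute:t4 B=load:t5 [load-bound]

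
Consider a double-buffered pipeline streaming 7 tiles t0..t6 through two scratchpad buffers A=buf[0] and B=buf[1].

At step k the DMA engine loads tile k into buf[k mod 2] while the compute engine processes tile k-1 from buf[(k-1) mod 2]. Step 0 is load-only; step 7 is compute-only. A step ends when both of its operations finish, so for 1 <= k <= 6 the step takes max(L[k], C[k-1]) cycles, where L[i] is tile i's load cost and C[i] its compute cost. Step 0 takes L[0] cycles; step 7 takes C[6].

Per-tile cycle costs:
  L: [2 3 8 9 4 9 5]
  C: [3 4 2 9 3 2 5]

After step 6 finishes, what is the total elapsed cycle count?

end_cycle[6] = 45

  0. 2=2c; end=2; A:t0 B:-
  1. max(3,3)=3c; end=5; A:t0 B:t1
  2. max(8,4)=8c; end=13; A:t2 B:t1
  3. max(9,2)=9c; end=22; A:t2 B:t3
  4. max(4,9)=9c; end=31; A:t4 B:t3
  5. max(9,3)=9c; end=40; A:t4 B:t5
  6. max(5,2)=5c; end=45; A:t6 B:t5
  7. 5=5c; end=50; A:t6 B:t5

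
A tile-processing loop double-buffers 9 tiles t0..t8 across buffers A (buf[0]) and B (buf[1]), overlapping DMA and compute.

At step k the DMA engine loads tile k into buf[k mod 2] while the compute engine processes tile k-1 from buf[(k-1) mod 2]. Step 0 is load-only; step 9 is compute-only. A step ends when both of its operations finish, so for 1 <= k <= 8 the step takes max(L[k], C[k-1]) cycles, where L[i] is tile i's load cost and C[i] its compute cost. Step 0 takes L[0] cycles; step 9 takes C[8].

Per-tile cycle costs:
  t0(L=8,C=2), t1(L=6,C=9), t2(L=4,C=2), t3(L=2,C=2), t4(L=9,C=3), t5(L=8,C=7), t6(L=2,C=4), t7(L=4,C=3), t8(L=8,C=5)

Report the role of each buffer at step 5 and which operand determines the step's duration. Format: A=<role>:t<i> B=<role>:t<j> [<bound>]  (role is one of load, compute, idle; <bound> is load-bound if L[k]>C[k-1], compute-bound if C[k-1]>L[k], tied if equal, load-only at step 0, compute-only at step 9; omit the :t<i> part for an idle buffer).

step 5: A=compute:t4 B=load:t5 [load-bound]

k=0 load=t0/8c comp=- wait=8 total=8
k=1 load=t1/6c comp=t0/2c wait=6 total=14
k=2 load=t2/4c comp=t1/9c wait=9 total=23
k=3 load=t3/2c comp=t2/2c wait=2 total=25
k=4 load=t4/9c comp=t3/2c wait=9 total=34
k=5 load=t5/8c comp=t4/3c wait=8 total=42
k=6 load=t6/2c comp=t5/7c wait=7 total=49
k=7 load=t7/4c comp=t6/4c wait=4 total=53
k=8 load=t8/8c comp=t7/3c wait=8 total=61
k=9 load=- comp=t8/5c wait=5 total=66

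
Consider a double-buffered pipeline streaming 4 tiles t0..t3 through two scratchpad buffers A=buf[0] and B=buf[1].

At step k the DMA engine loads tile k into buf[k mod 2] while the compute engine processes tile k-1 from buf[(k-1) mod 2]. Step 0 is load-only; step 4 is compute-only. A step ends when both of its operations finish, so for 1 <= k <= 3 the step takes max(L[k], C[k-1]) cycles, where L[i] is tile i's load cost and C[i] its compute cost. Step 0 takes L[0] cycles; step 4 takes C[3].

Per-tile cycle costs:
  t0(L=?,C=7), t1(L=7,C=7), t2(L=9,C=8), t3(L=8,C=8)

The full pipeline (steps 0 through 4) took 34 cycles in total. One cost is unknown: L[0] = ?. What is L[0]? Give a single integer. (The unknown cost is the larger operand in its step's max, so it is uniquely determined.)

step 0 = dur = L[0]=? = L[0]  (unknown; binding)
step 1 = dur = max(L[1]=7, C[0]=7) = 7
step 2 = dur = max(L[2]=9, C[1]=7) = 9
step 3 = dur = max(L[3]=8, C[2]=8) = 8
step 4 = dur = C[3]=8 = 8
sum of known step durations = 32
dur[0] = total - known = 34 - 32 = 2
L[0] is the binding max in step 0, so L[0] = dur[0] = 2

L[0] = 2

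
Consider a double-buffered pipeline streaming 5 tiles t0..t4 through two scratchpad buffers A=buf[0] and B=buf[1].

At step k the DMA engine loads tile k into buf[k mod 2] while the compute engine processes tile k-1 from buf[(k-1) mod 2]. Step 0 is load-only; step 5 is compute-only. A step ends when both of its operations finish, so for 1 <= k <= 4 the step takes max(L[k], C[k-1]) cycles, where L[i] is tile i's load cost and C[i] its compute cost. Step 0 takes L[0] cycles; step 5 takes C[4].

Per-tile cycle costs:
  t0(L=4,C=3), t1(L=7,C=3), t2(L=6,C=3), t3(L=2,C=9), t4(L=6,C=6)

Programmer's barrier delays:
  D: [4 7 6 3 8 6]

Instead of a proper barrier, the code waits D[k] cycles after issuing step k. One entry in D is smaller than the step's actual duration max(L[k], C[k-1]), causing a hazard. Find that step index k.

hazard at step 4

step 0: need L[0]=4 = 4; D[0]=4 ok
step 1: need max(L[1]=7,C[0]=3) = 7; D[1]=7 ok
step 2: need max(L[2]=6,C[1]=3) = 6; D[2]=6 ok
step 3: need max(L[3]=2,C[2]=3) = 3; D[3]=3 ok
step 4: need max(L[4]=6,C[3]=9) = 9; D[4]=8 SHORT
step 5: need C[4]=6 = 6; D[5]=6 ok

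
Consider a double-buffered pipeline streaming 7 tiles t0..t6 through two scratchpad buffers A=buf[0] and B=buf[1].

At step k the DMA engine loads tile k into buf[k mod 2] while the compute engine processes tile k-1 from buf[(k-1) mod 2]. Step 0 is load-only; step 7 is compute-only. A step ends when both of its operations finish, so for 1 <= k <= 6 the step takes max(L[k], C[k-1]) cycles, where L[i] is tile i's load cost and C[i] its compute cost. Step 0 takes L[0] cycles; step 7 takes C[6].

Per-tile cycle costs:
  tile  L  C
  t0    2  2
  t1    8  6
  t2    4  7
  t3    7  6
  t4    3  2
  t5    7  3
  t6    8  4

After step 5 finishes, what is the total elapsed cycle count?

[0] DMA t0→A (2c) ∥ CU idle ⇒ 2c, clock 2
[1] DMA t1→B (8c) ∥ CU A:t0 (2c) ⇒ 8c, clock 10
[2] DMA t2→A (4c) ∥ CU B:t1 (6c) ⇒ 6c, clock 16
[3] DMA t3→B (7c) ∥ CU A:t2 (7c) ⇒ 7c, clock 23
[4] DMA t4→A (3c) ∥ CU B:t3 (6c) ⇒ 6c, clock 29
[5] DMA t5→B (7c) ∥ CU A:t4 (2c) ⇒ 7c, clock 36
[6] DMA t6→A (8c) ∥ CU B:t5 (3c) ⇒ 8c, clock 44
[7] DMA idle ∥ CU A:t6 (4c) ⇒ 4c, clock 48

end_cycle[5] = 36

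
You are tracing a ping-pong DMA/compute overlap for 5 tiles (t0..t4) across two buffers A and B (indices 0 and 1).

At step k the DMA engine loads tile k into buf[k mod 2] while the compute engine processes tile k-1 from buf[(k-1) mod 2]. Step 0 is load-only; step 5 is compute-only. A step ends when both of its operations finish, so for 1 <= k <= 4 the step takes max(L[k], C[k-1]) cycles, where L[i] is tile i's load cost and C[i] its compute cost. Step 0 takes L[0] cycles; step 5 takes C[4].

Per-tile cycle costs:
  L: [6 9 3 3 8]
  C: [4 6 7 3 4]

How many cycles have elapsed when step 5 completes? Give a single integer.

end_cycle[5] = 40

  0. 6=6c; end=6; A:t0 B:-
  1. max(9,4)=9c; end=15; A:t0 B:t1
  2. max(3,6)=6c; end=21; A:t2 B:t1
  3. max(3,7)=7c; end=28; A:t2 B:t3
  4. max(8,3)=8c; end=36; A:t4 B:t3
  5. 4=4c; end=40; A:t4 B:t3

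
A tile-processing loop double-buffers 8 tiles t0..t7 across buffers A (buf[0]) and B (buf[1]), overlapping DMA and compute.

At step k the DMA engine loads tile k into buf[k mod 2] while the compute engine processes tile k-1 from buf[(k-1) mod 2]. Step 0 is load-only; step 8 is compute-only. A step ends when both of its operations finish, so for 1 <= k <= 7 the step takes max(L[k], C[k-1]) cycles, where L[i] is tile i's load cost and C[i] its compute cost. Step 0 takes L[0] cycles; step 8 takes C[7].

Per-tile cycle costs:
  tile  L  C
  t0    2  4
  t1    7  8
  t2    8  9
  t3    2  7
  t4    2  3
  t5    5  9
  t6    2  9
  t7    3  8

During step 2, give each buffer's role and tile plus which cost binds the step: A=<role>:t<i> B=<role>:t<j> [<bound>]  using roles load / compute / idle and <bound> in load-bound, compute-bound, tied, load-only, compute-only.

[0] DMA t0→A (2c) ∥ CU idle ⇒ 2c, clock 2
[1] DMA t1→B (7c) ∥ CU A:t0 (4c) ⇒ 7c, clock 9
[2] DMA t2→A (8c) ∥ CU B:t1 (8c) ⇒ 8c, clock 17
[3] DMA t3→B (2c) ∥ CU A:t2 (9c) ⇒ 9c, clock 26
[4] DMA t4→A (2c) ∥ CU B:t3 (7c) ⇒ 7c, clock 33
[5] DMA t5→B (5c) ∥ CU A:t4 (3c) ⇒ 5c, clock 38
[6] DMA t6→A (2c) ∥ CU B:t5 (9c) ⇒ 9c, clock 47
[7] DMA t7→B (3c) ∥ CU A:t6 (9c) ⇒ 9c, clock 56
[8] DMA idle ∥ CU B:t7 (8c) ⇒ 8c, clock 64

step 2: A=load:t2 B=compute:t1 [tied]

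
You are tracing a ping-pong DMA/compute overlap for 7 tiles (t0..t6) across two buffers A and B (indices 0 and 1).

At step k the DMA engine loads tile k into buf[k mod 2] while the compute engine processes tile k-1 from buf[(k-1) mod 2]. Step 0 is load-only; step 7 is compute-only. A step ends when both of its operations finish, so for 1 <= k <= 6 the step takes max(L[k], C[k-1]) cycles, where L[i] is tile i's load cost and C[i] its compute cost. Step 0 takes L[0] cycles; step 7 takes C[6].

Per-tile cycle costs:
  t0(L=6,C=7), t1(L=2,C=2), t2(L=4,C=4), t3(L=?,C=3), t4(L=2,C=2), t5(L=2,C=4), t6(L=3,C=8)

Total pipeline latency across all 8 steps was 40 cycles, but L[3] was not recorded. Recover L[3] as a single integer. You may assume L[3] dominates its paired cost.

step 0: dur = L[0]=6 = 6
step 1: dur = max(L[1]=2, C[0]=7) = 7
step 2: dur = max(L[2]=4, C[1]=2) = 4
step 3: dur = max(L[3]=?, C[2]=4) = L[3]  (unknown; binding)
step 4: dur = max(L[4]=2, C[3]=3) = 3
step 5: dur = max(L[5]=2, C[4]=2) = 2
step 6: dur = max(L[6]=3, C[5]=4) = 4
step 7: dur = C[6]=8 = 8
sum of known step durations = 34
dur[3] = total - known = 40 - 34 = 6
L[3] is the binding max in step 3, so L[3] = dur[3] = 6

L[3] = 6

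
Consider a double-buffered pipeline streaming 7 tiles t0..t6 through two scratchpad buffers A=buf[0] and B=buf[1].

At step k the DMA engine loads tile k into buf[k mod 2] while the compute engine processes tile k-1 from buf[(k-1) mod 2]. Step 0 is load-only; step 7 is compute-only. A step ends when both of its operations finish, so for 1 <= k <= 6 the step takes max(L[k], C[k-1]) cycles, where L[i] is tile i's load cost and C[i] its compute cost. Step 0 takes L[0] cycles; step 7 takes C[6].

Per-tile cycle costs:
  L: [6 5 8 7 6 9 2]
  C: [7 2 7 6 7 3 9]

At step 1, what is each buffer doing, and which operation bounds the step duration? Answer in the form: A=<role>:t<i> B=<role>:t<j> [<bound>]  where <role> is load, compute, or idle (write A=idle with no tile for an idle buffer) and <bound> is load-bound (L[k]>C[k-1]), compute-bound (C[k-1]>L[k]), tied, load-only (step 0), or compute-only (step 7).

step 1: A=compute:t0 B=load:t1 [compute-bound]

step 0: L[0]=6 → dur=6, Σ=6 | A=load:t0 B=idle [load-only]
step 1: L[1]=5 C[0]=7 → dur=7, Σ=13 | A=compute:t0 B=load:t1 [compute-bound]
step 2: L[2]=8 C[1]=2 → dur=8, Σ=21 | A=load:t2 B=compute:t1 [load-bound]
step 3: L[3]=7 C[2]=7 → dur=7, Σ=28 | A=compute:t2 B=load:t3 [tied]
step 4: L[4]=6 C[3]=6 → dur=6, Σ=34 | A=load:t4 B=compute:t3 [tied]
step 5: L[5]=9 C[4]=7 → dur=9, Σ=43 | A=compute:t4 B=load:t5 [load-bound]
step 6: L[6]=2 C[5]=3 → dur=3, Σ=46 | A=load:t6 B=compute:t5 [compute-bound]
step 7: C[6]=9 → dur=9, Σ=55 | A=compute:t6 B=idle [compute-only]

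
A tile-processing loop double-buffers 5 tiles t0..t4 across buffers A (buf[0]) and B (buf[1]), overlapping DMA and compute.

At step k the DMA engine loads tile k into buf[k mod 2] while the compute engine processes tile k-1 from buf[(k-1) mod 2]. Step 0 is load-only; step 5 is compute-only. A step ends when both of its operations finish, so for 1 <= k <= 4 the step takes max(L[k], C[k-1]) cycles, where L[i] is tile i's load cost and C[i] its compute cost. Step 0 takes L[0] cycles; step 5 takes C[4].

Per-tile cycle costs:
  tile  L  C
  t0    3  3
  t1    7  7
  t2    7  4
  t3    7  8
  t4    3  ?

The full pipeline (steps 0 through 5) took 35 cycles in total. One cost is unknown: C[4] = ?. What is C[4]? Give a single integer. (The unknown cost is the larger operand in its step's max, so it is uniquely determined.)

step 0 = dur = L[0]=3 = 3
step 1 = dur = max(L[1]=7, C[0]=3) = 7
step 2 = dur = max(L[2]=7, C[1]=7) = 7
step 3 = dur = max(L[3]=7, C[2]=4) = 7
step 4 = dur = max(L[4]=3, C[3]=8) = 8
step 5 = dur = C[4]=? = C[4]  (unknown; binding)
sum of known step durations = 32
dur[5] = total - known = 35 - 32 = 3
C[4] is the binding max in step 5, so C[4] = dur[5] = 3

C[4] = 3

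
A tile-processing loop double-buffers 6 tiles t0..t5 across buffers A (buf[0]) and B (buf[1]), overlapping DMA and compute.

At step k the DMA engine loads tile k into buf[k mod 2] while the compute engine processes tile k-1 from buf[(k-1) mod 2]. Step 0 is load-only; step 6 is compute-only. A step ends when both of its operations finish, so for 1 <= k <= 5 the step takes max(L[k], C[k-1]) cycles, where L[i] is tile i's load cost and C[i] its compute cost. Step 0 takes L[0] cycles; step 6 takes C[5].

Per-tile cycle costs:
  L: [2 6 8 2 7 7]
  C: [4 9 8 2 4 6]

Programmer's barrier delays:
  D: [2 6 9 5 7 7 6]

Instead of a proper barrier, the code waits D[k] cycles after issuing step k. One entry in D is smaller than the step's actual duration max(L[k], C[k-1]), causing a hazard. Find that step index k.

k=0 barrier L[0]=2→2c, D[0]=2 ok
k=1 barrier max(L[1]=6,C[0]=4)→6c, D[1]=6 ok
k=2 barrier max(L[2]=8,C[1]=9)→9c, D[2]=9 ok
k=3 barrier max(L[3]=2,C[2]=8)→8c, D[3]=5 SHORT
k=4 barrier max(L[4]=7,C[3]=2)→7c, D[4]=7 ok
k=5 barrier max(L[5]=7,C[4]=4)→7c, D[5]=7 ok
k=6 barrier C[5]=6→6c, D[6]=6 ok

hazard at step 3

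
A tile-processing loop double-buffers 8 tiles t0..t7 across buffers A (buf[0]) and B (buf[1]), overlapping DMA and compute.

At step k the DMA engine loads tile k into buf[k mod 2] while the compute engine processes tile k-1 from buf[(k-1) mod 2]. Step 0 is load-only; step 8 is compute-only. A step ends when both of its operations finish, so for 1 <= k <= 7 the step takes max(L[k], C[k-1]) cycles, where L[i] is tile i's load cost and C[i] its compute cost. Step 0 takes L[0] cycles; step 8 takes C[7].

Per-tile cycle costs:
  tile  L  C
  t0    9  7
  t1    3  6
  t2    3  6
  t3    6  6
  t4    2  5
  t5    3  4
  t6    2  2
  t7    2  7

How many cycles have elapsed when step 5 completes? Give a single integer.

[0] DMA t0→A (9c) ∥ CU idle ⇒ 9c, clock 9
[1] DMA t1→B (3c) ∥ CU A:t0 (7c) ⇒ 7c, clock 16
[2] DMA t2→A (3c) ∥ CU B:t1 (6c) ⇒ 6c, clock 22
[3] DMA t3→B (6c) ∥ CU A:t2 (6c) ⇒ 6c, clock 28
[4] DMA t4→A (2c) ∥ CU B:t3 (6c) ⇒ 6c, clock 34
[5] DMA t5→B (3c) ∥ CU A:t4 (5c) ⇒ 5c, clock 39
[6] DMA t6→A (2c) ∥ CU B:t5 (4c) ⇒ 4c, clock 43
[7] DMA t7→B (2c) ∥ CU A:t6 (2c) ⇒ 2c, clock 45
[8] DMA idle ∥ CU B:t7 (7c) ⇒ 7c, clock 52

end_cycle[5] = 39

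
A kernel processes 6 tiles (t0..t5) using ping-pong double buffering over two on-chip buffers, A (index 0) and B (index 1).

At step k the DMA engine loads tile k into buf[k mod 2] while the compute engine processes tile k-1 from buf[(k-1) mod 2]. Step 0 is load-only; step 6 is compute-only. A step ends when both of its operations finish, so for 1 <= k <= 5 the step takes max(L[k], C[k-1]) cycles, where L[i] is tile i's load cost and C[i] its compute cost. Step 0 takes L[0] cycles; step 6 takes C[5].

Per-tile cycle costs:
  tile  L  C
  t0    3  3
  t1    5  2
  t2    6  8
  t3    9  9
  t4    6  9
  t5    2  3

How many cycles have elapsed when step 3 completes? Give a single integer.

end_cycle[3] = 23

[0] DMA t0→A (3c) ∥ CU idle ⇒ 3c, clock 3
[1] DMA t1→B (5c) ∥ CU A:t0 (3c) ⇒ 5c, clock 8
[2] DMA t2→A (6c) ∥ CU B:t1 (2c) ⇒ 6c, clock 14
[3] DMA t3→B (9c) ∥ CU A:t2 (8c) ⇒ 9c, clock 23
[4] DMA t4→A (6c) ∥ CU B:t3 (9c) ⇒ 9c, clock 32
[5] DMA t5→B (2c) ∥ CU A:t4 (9c) ⇒ 9c, clock 41
[6] DMA idle ∥ CU B:t5 (3c) ⇒ 3c, clock 44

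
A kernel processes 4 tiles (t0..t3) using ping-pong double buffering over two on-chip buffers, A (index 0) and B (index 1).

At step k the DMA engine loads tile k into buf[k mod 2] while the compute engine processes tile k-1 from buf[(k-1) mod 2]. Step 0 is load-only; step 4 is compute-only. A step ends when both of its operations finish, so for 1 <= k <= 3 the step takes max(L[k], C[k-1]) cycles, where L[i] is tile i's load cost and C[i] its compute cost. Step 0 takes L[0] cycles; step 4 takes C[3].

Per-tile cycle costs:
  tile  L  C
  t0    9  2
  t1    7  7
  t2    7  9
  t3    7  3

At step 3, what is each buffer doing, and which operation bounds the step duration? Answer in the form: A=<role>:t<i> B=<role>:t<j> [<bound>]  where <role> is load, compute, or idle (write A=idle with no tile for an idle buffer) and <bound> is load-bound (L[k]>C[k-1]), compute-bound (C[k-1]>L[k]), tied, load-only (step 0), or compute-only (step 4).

step 3: A=compute:t2 B=load:t3 [compute-bound]

k=0 load=t0/9c comp=- wait=9 total=9
k=1 load=t1/7c comp=t0/2c wait=7 total=16
k=2 load=t2/7c comp=t1/7c wait=7 total=23
k=3 load=t3/7c comp=t2/9c wait=9 total=32
k=4 load=- comp=t3/3c wait=3 total=35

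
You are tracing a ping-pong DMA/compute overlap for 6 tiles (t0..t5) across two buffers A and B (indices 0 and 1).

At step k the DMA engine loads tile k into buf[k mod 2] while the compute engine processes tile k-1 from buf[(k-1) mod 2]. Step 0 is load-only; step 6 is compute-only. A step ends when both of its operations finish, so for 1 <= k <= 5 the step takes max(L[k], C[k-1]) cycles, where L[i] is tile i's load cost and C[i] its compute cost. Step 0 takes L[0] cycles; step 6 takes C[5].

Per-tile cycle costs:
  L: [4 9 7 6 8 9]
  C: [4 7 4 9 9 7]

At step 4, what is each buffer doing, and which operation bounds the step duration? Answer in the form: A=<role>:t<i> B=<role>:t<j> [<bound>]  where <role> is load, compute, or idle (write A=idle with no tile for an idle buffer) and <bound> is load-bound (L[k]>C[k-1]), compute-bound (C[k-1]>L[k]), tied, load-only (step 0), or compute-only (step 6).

k=0 load=t0/4c comp=- wait=4 total=4
k=1 load=t1/9c comp=t0/4c wait=9 total=13
k=2 load=t2/7c comp=t1/7c wait=7 total=20
k=3 load=t3/6c comp=t2/4c wait=6 total=26
k=4 load=t4/8c comp=t3/9c wait=9 total=35
k=5 load=t5/9c comp=t4/9c wait=9 total=44
k=6 load=- comp=t5/7c wait=7 total=51

step 4: A=load:t4 B=compute:t3 [compute-bound]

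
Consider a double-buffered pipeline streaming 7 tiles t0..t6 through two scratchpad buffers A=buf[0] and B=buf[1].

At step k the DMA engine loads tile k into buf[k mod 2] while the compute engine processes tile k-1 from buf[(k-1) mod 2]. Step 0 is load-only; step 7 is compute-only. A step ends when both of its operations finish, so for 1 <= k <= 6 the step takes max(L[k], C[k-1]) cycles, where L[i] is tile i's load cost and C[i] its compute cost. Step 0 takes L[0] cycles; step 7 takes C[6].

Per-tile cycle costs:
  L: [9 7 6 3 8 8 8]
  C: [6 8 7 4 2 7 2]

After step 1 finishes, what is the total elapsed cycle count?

[0] DMA t0→A (9c) ∥ CU idle ⇒ 9c, clock 9
[1] DMA t1→B (7c) ∥ CU A:t0 (6c) ⇒ 7c, clock 16
[2] DMA t2→A (6c) ∥ CU B:t1 (8c) ⇒ 8c, clock 24
[3] DMA t3→B (3c) ∥ CU A:t2 (7c) ⇒ 7c, clock 31
[4] DMA t4→A (8c) ∥ CU B:t3 (4c) ⇒ 8c, clock 39
[5] DMA t5→B (8c) ∥ CU A:t4 (2c) ⇒ 8c, clock 47
[6] DMA t6→A (8c) ∥ CU B:t5 (7c) ⇒ 8c, clock 55
[7] DMA idle ∥ CU A:t6 (2c) ⇒ 2c, clock 57

end_cycle[1] = 16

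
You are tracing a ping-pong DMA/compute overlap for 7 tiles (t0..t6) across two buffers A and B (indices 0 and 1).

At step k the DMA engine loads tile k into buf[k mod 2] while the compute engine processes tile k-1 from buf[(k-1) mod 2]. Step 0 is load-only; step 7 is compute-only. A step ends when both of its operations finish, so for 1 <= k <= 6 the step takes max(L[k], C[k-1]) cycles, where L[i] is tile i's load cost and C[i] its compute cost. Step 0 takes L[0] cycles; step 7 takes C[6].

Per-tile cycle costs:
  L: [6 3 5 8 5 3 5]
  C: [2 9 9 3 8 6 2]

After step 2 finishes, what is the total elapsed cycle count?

end_cycle[2] = 18

k=0 load=t0/6c comp=- wait=6 total=6
k=1 load=t1/3c comp=t0/2c wait=3 total=9
k=2 load=t2/5c comp=t1/9c wait=9 total=18
k=3 load=t3/8c comp=t2/9c wait=9 total=27
k=4 load=t4/5c comp=t3/3c wait=5 total=32
k=5 load=t5/3c comp=t4/8c wait=8 total=40
k=6 load=t6/5c comp=t5/6c wait=6 total=46
k=7 load=- comp=t6/2c wait=2 total=48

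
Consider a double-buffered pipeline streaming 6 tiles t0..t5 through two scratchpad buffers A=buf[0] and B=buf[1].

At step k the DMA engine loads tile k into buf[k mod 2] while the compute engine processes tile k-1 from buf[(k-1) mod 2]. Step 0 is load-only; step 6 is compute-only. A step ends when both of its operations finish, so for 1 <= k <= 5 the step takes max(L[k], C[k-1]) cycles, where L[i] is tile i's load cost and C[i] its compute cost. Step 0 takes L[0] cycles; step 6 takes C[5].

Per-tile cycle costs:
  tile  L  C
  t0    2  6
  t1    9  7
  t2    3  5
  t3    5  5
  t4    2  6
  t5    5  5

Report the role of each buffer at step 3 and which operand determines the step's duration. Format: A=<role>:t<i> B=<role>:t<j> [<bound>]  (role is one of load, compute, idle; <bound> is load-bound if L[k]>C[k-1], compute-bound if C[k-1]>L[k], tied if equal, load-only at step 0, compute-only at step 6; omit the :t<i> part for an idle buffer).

step 0: L[0]=2 → dur=2, Σ=2 | A=load:t0 B=idle [load-only]
step 1: L[1]=9 C[0]=6 → dur=9, Σ=11 | A=compute:t0 B=load:t1 [load-bound]
step 2: L[2]=3 C[1]=7 → dur=7, Σ=18 | A=load:t2 B=compute:t1 [compute-bound]
step 3: L[3]=5 C[2]=5 → dur=5, Σ=23 | A=compute:t2 B=load:t3 [tied]
step 4: L[4]=2 C[3]=5 → dur=5, Σ=28 | A=load:t4 B=compute:t3 [compute-bound]
step 5: L[5]=5 C[4]=6 → dur=6, Σ=34 | A=compute:t4 B=load:t5 [compute-bound]
step 6: C[5]=5 → dur=5, Σ=39 | A=idle B=compute:t5 [compute-only]

step 3: A=compute:t2 B=load:t3 [tied]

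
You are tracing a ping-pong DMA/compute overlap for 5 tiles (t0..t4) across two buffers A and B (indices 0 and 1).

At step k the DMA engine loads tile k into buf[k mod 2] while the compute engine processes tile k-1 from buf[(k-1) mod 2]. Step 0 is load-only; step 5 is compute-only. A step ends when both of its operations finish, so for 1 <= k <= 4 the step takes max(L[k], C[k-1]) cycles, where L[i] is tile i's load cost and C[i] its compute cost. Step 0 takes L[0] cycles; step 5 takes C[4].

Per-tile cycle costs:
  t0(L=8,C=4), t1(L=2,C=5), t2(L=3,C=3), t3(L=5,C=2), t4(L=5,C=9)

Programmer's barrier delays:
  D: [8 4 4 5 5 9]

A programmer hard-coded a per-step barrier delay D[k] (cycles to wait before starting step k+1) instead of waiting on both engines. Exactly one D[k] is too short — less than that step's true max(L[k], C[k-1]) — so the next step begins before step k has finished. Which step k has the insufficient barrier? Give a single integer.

k=0 barrier L[0]=8→8c, D[0]=8 ok
k=1 barrier max(L[1]=2,C[0]=4)→4c, D[1]=4 ok
k=2 barrier max(L[2]=3,C[1]=5)→5c, D[2]=4 SHORT
k=3 barrier max(L[3]=5,C[2]=3)→5c, D[3]=5 ok
k=4 barrier max(L[4]=5,C[3]=2)→5c, D[4]=5 ok
k=5 barrier C[4]=9→9c, D[5]=9 ok

hazard at step 2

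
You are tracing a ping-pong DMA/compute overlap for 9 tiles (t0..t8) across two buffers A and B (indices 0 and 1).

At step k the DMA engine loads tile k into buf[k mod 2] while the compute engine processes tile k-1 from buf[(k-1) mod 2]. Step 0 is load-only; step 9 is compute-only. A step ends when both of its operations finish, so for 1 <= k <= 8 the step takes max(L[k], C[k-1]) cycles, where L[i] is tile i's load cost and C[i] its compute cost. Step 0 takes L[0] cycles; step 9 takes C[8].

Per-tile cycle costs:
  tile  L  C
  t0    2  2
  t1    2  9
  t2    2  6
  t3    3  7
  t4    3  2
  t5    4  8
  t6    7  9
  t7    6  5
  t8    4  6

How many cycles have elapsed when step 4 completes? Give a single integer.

end_cycle[4] = 26

step 0: L[0]=2 → dur=2, Σ=2 | A=load:t0 B=idle [load-only]
step 1: L[1]=2 C[0]=2 → dur=2, Σ=4 | A=compute:t0 B=load:t1 [tied]
step 2: L[2]=2 C[1]=9 → dur=9, Σ=13 | A=load:t2 B=compute:t1 [compute-bound]
step 3: L[3]=3 C[2]=6 → dur=6, Σ=19 | A=compute:t2 B=load:t3 [compute-bound]
step 4: L[4]=3 C[3]=7 → dur=7, Σ=26 | A=load:t4 B=compute:t3 [compute-bound]
step 5: L[5]=4 C[4]=2 → dur=4, Σ=30 | A=compute:t4 B=load:t5 [load-bound]
step 6: L[6]=7 C[5]=8 → dur=8, Σ=38 | A=load:t6 B=compute:t5 [compute-bound]
step 7: L[7]=6 C[6]=9 → dur=9, Σ=47 | A=compute:t6 B=load:t7 [compute-bound]
step 8: L[8]=4 C[7]=5 → dur=5, Σ=52 | A=load:t8 B=compute:t7 [compute-bound]
step 9: C[8]=6 → dur=6, Σ=58 | A=compute:t8 B=idle [compute-only]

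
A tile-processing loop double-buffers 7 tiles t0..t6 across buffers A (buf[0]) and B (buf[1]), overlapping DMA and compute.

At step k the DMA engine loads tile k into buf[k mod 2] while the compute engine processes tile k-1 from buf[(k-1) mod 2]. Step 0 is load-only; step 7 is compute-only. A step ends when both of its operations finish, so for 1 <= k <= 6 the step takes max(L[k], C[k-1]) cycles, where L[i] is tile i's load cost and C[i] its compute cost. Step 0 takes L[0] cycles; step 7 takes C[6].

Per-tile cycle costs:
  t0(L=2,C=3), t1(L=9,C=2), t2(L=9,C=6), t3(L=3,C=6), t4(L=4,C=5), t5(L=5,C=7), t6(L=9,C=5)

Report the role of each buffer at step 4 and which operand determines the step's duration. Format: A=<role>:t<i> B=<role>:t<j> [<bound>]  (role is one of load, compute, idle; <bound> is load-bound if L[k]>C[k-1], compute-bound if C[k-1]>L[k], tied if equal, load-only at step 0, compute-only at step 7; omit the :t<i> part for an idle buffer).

step 4: A=load:t4 B=compute:t3 [compute-bound]

[0] DMA t0→A (2c) ∥ CU idle ⇒ 2c, clock 2
[1] DMA t1→B (9c) ∥ CU A:t0 (3c) ⇒ 9c, clock 11
[2] DMA t2→A (9c) ∥ CU B:t1 (2c) ⇒ 9c, clock 20
[3] DMA t3→B (3c) ∥ CU A:t2 (6c) ⇒ 6c, clock 26
[4] DMA t4→A (4c) ∥ CU B:t3 (6c) ⇒ 6c, clock 32
[5] DMA t5→B (5c) ∥ CU A:t4 (5c) ⇒ 5c, clock 37
[6] DMA t6→A (9c) ∥ CU B:t5 (7c) ⇒ 9c, clock 46
[7] DMA idle ∥ CU A:t6 (5c) ⇒ 5c, clock 51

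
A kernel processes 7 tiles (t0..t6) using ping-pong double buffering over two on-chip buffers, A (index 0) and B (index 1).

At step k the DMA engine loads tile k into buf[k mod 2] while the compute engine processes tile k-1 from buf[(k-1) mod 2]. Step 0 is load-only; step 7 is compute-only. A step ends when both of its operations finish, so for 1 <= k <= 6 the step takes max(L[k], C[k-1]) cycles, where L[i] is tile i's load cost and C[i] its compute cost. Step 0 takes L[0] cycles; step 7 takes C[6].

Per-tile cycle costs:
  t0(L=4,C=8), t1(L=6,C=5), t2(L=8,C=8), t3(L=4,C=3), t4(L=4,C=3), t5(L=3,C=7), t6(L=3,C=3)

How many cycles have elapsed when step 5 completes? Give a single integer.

step 0: L[0]=4 → dur=4, Σ=4 | A=load:t0 B=idle [load-only]
step 1: L[1]=6 C[0]=8 → dur=8, Σ=12 | A=compute:t0 B=load:t1 [compute-bound]
step 2: L[2]=8 C[1]=5 → dur=8, Σ=20 | A=load:t2 B=compute:t1 [load-bound]
step 3: L[3]=4 C[2]=8 → dur=8, Σ=28 | A=compute:t2 B=load:t3 [compute-bound]
step 4: L[4]=4 C[3]=3 → dur=4, Σ=32 | A=load:t4 B=compute:t3 [load-bound]
step 5: L[5]=3 C[4]=3 → dur=3, Σ=35 | A=compute:t4 B=load:t5 [tied]
step 6: L[6]=3 C[5]=7 → dur=7, Σ=42 | A=load:t6 B=compute:t5 [compute-bound]
step 7: C[6]=3 → dur=3, Σ=45 | A=compute:t6 B=idle [compute-only]

end_cycle[5] = 35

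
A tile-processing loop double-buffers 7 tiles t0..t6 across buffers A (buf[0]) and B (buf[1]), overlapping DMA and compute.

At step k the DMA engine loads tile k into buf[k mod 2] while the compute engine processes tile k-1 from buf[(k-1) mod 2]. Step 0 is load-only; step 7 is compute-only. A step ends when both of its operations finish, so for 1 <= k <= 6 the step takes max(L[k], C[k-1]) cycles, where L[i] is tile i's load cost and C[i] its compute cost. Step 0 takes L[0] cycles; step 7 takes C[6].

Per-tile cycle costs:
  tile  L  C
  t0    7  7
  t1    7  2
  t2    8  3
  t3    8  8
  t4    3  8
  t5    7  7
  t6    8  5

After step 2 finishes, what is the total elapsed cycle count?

k=0 load=t0/7c comp=- wait=7 total=7
k=1 load=t1/7c comp=t0/7c wait=7 total=14
k=2 load=t2/8c comp=t1/2c wait=8 total=22
k=3 load=t3/8c comp=t2/3c wait=8 total=30
k=4 load=t4/3c comp=t3/8c wait=8 total=38
k=5 load=t5/7c comp=t4/8c wait=8 total=46
k=6 load=t6/8c comp=t5/7c wait=8 total=54
k=7 load=- comp=t6/5c wait=5 total=59

end_cycle[2] = 22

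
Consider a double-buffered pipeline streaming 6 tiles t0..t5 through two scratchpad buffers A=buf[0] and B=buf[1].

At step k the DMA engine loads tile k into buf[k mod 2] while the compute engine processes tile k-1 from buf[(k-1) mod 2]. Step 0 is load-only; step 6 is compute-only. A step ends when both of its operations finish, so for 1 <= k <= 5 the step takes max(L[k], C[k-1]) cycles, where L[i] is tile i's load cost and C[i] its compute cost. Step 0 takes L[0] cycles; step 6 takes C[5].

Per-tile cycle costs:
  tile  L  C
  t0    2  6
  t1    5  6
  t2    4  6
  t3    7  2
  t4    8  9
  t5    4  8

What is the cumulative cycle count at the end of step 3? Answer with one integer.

step 0: L[0]=2 → dur=2, Σ=2 | A=load:t0 B=idle [load-only]
step 1: L[1]=5 C[0]=6 → dur=6, Σ=8 | A=compute:t0 B=load:t1 [compute-bound]
step 2: L[2]=4 C[1]=6 → dur=6, Σ=14 | A=load:t2 B=compute:t1 [compute-bound]
step 3: L[3]=7 C[2]=6 → dur=7, Σ=21 | A=compute:t2 B=load:t3 [load-bound]
step 4: L[4]=8 C[3]=2 → dur=8, Σ=29 | A=load:t4 B=compute:t3 [load-bound]
step 5: L[5]=4 C[4]=9 → dur=9, Σ=38 | A=compute:t4 B=load:t5 [compute-bound]
step 6: C[5]=8 → dur=8, Σ=46 | A=idle B=compute:t5 [compute-only]

end_cycle[3] = 21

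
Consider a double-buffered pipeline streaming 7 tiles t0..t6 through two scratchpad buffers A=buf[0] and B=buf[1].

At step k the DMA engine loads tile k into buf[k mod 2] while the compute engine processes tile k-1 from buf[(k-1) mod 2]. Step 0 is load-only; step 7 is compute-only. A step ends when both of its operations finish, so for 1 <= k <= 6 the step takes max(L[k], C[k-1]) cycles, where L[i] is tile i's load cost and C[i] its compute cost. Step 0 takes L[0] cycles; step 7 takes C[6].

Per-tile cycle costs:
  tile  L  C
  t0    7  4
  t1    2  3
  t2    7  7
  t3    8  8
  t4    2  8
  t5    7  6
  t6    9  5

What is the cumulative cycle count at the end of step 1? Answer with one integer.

k=0 load=t0/7c comp=- wait=7 total=7
k=1 load=t1/2c comp=t0/4c wait=4 total=11
k=2 load=t2/7c comp=t1/3c wait=7 total=18
k=3 load=t3/8c comp=t2/7c wait=8 total=26
k=4 load=t4/2c comp=t3/8c wait=8 total=34
k=5 load=t5/7c comp=t4/8c wait=8 total=42
k=6 load=t6/9c comp=t5/6c wait=9 total=51
k=7 load=- comp=t6/5c wait=5 total=56

end_cycle[1] = 11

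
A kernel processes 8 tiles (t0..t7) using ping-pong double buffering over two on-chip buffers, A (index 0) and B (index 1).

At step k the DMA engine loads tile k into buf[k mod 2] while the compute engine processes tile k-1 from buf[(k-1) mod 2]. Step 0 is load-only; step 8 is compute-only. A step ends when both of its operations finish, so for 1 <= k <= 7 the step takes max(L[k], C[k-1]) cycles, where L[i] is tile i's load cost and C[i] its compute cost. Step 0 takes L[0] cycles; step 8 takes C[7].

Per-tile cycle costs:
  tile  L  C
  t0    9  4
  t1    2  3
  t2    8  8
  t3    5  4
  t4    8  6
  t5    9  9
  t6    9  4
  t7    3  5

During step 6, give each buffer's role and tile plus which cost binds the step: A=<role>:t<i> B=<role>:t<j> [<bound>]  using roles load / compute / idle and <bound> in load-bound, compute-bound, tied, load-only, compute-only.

[0] DMA t0→A (9c) ∥ CU idle ⇒ 9c, clock 9
[1] DMA t1→B (2c) ∥ CU A:t0 (4c) ⇒ 4c, clock 13
[2] DMA t2→A (8c) ∥ CU B:t1 (3c) ⇒ 8c, clock 21
[3] DMA t3→B (5c) ∥ CU A:t2 (8c) ⇒ 8c, clock 29
[4] DMA t4→A (8c) ∥ CU B:t3 (4c) ⇒ 8c, clock 37
[5] DMA t5→B (9c) ∥ CU A:t4 (6c) ⇒ 9c, clock 46
[6] DMA t6→A (9c) ∥ CU B:t5 (9c) ⇒ 9c, clock 55
[7] DMA t7→B (3c) ∥ CU A:t6 (4c) ⇒ 4c, clock 59
[8] DMA idle ∥ CU B:t7 (5c) ⇒ 5c, clock 64

step 6: A=load:t6 B=compute:t5 [tied]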